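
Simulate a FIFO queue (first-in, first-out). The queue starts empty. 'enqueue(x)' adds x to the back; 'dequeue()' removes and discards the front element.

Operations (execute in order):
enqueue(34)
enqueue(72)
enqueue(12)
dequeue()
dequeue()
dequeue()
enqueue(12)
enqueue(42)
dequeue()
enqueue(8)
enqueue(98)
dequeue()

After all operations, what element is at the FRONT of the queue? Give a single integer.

enqueue(34): queue = [34]
enqueue(72): queue = [34, 72]
enqueue(12): queue = [34, 72, 12]
dequeue(): queue = [72, 12]
dequeue(): queue = [12]
dequeue(): queue = []
enqueue(12): queue = [12]
enqueue(42): queue = [12, 42]
dequeue(): queue = [42]
enqueue(8): queue = [42, 8]
enqueue(98): queue = [42, 8, 98]
dequeue(): queue = [8, 98]

Answer: 8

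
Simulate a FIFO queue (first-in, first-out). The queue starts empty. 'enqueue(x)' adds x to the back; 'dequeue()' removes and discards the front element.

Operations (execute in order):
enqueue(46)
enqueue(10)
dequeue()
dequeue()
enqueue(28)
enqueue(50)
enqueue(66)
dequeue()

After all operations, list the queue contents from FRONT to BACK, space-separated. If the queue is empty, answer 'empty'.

enqueue(46): [46]
enqueue(10): [46, 10]
dequeue(): [10]
dequeue(): []
enqueue(28): [28]
enqueue(50): [28, 50]
enqueue(66): [28, 50, 66]
dequeue(): [50, 66]

Answer: 50 66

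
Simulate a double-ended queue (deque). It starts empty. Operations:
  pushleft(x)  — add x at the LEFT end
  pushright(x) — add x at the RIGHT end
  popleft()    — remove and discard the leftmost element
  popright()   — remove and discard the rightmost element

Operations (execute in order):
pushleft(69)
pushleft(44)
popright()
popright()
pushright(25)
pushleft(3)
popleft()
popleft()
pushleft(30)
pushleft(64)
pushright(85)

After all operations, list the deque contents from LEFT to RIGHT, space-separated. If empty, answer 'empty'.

pushleft(69): [69]
pushleft(44): [44, 69]
popright(): [44]
popright(): []
pushright(25): [25]
pushleft(3): [3, 25]
popleft(): [25]
popleft(): []
pushleft(30): [30]
pushleft(64): [64, 30]
pushright(85): [64, 30, 85]

Answer: 64 30 85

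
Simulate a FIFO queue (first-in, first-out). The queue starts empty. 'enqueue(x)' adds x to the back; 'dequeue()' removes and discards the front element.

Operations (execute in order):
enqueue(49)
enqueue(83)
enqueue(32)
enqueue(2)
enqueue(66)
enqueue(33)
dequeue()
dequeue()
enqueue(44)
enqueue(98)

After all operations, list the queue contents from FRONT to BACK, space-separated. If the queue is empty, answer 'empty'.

enqueue(49): [49]
enqueue(83): [49, 83]
enqueue(32): [49, 83, 32]
enqueue(2): [49, 83, 32, 2]
enqueue(66): [49, 83, 32, 2, 66]
enqueue(33): [49, 83, 32, 2, 66, 33]
dequeue(): [83, 32, 2, 66, 33]
dequeue(): [32, 2, 66, 33]
enqueue(44): [32, 2, 66, 33, 44]
enqueue(98): [32, 2, 66, 33, 44, 98]

Answer: 32 2 66 33 44 98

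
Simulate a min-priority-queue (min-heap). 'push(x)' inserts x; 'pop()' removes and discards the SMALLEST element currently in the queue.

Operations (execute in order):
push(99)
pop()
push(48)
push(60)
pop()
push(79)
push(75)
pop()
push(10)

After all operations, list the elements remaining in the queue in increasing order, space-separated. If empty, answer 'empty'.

push(99): heap contents = [99]
pop() → 99: heap contents = []
push(48): heap contents = [48]
push(60): heap contents = [48, 60]
pop() → 48: heap contents = [60]
push(79): heap contents = [60, 79]
push(75): heap contents = [60, 75, 79]
pop() → 60: heap contents = [75, 79]
push(10): heap contents = [10, 75, 79]

Answer: 10 75 79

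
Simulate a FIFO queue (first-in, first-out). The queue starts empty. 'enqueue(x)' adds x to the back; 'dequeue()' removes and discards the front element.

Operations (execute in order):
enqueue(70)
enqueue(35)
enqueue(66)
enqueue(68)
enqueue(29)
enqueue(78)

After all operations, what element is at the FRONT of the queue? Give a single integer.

enqueue(70): queue = [70]
enqueue(35): queue = [70, 35]
enqueue(66): queue = [70, 35, 66]
enqueue(68): queue = [70, 35, 66, 68]
enqueue(29): queue = [70, 35, 66, 68, 29]
enqueue(78): queue = [70, 35, 66, 68, 29, 78]

Answer: 70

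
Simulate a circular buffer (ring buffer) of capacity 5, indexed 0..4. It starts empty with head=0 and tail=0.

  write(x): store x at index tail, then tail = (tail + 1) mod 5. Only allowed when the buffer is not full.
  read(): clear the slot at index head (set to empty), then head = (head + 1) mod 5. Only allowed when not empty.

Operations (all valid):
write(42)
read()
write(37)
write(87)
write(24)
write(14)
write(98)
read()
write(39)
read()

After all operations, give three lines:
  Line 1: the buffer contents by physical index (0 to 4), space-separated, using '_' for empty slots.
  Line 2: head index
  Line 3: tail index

Answer: 98 39 _ 24 14
3
2

Derivation:
write(42): buf=[42 _ _ _ _], head=0, tail=1, size=1
read(): buf=[_ _ _ _ _], head=1, tail=1, size=0
write(37): buf=[_ 37 _ _ _], head=1, tail=2, size=1
write(87): buf=[_ 37 87 _ _], head=1, tail=3, size=2
write(24): buf=[_ 37 87 24 _], head=1, tail=4, size=3
write(14): buf=[_ 37 87 24 14], head=1, tail=0, size=4
write(98): buf=[98 37 87 24 14], head=1, tail=1, size=5
read(): buf=[98 _ 87 24 14], head=2, tail=1, size=4
write(39): buf=[98 39 87 24 14], head=2, tail=2, size=5
read(): buf=[98 39 _ 24 14], head=3, tail=2, size=4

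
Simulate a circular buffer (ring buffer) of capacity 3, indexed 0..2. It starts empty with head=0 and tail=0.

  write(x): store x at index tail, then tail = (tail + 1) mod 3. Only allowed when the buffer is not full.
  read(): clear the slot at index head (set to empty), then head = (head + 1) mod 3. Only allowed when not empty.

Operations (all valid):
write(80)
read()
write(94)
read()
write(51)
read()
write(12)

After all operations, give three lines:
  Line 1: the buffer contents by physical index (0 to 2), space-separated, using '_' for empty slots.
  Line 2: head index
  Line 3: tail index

write(80): buf=[80 _ _], head=0, tail=1, size=1
read(): buf=[_ _ _], head=1, tail=1, size=0
write(94): buf=[_ 94 _], head=1, tail=2, size=1
read(): buf=[_ _ _], head=2, tail=2, size=0
write(51): buf=[_ _ 51], head=2, tail=0, size=1
read(): buf=[_ _ _], head=0, tail=0, size=0
write(12): buf=[12 _ _], head=0, tail=1, size=1

Answer: 12 _ _
0
1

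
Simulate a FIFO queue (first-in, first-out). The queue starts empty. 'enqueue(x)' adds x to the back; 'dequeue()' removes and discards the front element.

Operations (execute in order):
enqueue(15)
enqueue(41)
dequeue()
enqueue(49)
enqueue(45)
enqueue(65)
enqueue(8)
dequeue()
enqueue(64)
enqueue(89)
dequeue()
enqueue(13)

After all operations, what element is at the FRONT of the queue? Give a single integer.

Answer: 45

Derivation:
enqueue(15): queue = [15]
enqueue(41): queue = [15, 41]
dequeue(): queue = [41]
enqueue(49): queue = [41, 49]
enqueue(45): queue = [41, 49, 45]
enqueue(65): queue = [41, 49, 45, 65]
enqueue(8): queue = [41, 49, 45, 65, 8]
dequeue(): queue = [49, 45, 65, 8]
enqueue(64): queue = [49, 45, 65, 8, 64]
enqueue(89): queue = [49, 45, 65, 8, 64, 89]
dequeue(): queue = [45, 65, 8, 64, 89]
enqueue(13): queue = [45, 65, 8, 64, 89, 13]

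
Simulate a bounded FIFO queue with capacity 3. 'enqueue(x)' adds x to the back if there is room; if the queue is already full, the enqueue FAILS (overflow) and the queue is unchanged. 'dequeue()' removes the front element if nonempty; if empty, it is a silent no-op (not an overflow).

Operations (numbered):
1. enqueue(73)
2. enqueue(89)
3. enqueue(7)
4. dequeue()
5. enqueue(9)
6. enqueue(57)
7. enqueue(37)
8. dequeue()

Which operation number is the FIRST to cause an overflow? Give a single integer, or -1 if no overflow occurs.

Answer: 6

Derivation:
1. enqueue(73): size=1
2. enqueue(89): size=2
3. enqueue(7): size=3
4. dequeue(): size=2
5. enqueue(9): size=3
6. enqueue(57): size=3=cap → OVERFLOW (fail)
7. enqueue(37): size=3=cap → OVERFLOW (fail)
8. dequeue(): size=2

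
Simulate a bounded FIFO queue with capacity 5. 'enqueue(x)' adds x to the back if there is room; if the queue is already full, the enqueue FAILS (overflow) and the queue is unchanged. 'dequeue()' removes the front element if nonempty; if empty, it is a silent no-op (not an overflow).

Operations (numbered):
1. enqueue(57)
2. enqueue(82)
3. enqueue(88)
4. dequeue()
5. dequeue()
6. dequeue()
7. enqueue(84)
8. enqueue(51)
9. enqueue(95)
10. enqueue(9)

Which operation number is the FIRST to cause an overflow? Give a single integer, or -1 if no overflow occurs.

Answer: -1

Derivation:
1. enqueue(57): size=1
2. enqueue(82): size=2
3. enqueue(88): size=3
4. dequeue(): size=2
5. dequeue(): size=1
6. dequeue(): size=0
7. enqueue(84): size=1
8. enqueue(51): size=2
9. enqueue(95): size=3
10. enqueue(9): size=4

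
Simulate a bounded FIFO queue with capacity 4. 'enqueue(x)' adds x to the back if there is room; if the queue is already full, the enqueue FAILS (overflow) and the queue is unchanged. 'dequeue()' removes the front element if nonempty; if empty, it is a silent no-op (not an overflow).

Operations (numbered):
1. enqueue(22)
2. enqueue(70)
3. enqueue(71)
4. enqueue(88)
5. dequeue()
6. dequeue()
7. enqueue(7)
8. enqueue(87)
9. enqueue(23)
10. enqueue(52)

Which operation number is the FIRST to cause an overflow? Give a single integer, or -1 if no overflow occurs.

Answer: 9

Derivation:
1. enqueue(22): size=1
2. enqueue(70): size=2
3. enqueue(71): size=3
4. enqueue(88): size=4
5. dequeue(): size=3
6. dequeue(): size=2
7. enqueue(7): size=3
8. enqueue(87): size=4
9. enqueue(23): size=4=cap → OVERFLOW (fail)
10. enqueue(52): size=4=cap → OVERFLOW (fail)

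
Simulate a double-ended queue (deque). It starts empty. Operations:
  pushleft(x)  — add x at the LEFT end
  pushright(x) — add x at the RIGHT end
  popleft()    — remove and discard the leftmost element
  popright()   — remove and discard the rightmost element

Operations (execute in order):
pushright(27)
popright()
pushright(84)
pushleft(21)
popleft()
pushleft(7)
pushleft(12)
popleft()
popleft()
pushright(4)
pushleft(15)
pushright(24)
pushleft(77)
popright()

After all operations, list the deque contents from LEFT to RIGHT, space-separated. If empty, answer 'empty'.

pushright(27): [27]
popright(): []
pushright(84): [84]
pushleft(21): [21, 84]
popleft(): [84]
pushleft(7): [7, 84]
pushleft(12): [12, 7, 84]
popleft(): [7, 84]
popleft(): [84]
pushright(4): [84, 4]
pushleft(15): [15, 84, 4]
pushright(24): [15, 84, 4, 24]
pushleft(77): [77, 15, 84, 4, 24]
popright(): [77, 15, 84, 4]

Answer: 77 15 84 4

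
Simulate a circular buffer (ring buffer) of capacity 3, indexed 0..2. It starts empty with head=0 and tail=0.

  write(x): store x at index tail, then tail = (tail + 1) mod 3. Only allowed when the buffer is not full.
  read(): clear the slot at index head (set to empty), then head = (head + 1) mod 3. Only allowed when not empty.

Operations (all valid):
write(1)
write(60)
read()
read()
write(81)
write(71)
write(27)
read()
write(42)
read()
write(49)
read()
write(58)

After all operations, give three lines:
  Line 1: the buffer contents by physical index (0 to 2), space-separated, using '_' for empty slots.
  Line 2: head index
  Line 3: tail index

Answer: 49 58 42
2
2

Derivation:
write(1): buf=[1 _ _], head=0, tail=1, size=1
write(60): buf=[1 60 _], head=0, tail=2, size=2
read(): buf=[_ 60 _], head=1, tail=2, size=1
read(): buf=[_ _ _], head=2, tail=2, size=0
write(81): buf=[_ _ 81], head=2, tail=0, size=1
write(71): buf=[71 _ 81], head=2, tail=1, size=2
write(27): buf=[71 27 81], head=2, tail=2, size=3
read(): buf=[71 27 _], head=0, tail=2, size=2
write(42): buf=[71 27 42], head=0, tail=0, size=3
read(): buf=[_ 27 42], head=1, tail=0, size=2
write(49): buf=[49 27 42], head=1, tail=1, size=3
read(): buf=[49 _ 42], head=2, tail=1, size=2
write(58): buf=[49 58 42], head=2, tail=2, size=3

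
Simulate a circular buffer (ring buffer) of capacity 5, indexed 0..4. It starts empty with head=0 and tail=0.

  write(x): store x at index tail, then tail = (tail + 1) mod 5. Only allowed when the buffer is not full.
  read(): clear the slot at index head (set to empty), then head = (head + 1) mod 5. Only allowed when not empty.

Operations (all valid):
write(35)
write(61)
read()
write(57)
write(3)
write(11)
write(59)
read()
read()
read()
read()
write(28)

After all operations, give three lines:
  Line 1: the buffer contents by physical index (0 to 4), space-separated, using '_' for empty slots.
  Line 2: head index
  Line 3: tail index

Answer: 59 28 _ _ _
0
2

Derivation:
write(35): buf=[35 _ _ _ _], head=0, tail=1, size=1
write(61): buf=[35 61 _ _ _], head=0, tail=2, size=2
read(): buf=[_ 61 _ _ _], head=1, tail=2, size=1
write(57): buf=[_ 61 57 _ _], head=1, tail=3, size=2
write(3): buf=[_ 61 57 3 _], head=1, tail=4, size=3
write(11): buf=[_ 61 57 3 11], head=1, tail=0, size=4
write(59): buf=[59 61 57 3 11], head=1, tail=1, size=5
read(): buf=[59 _ 57 3 11], head=2, tail=1, size=4
read(): buf=[59 _ _ 3 11], head=3, tail=1, size=3
read(): buf=[59 _ _ _ 11], head=4, tail=1, size=2
read(): buf=[59 _ _ _ _], head=0, tail=1, size=1
write(28): buf=[59 28 _ _ _], head=0, tail=2, size=2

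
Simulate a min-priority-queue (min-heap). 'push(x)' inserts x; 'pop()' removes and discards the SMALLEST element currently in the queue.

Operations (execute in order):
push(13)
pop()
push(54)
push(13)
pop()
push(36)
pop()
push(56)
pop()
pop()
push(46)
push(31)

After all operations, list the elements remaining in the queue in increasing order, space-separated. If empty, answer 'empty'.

push(13): heap contents = [13]
pop() → 13: heap contents = []
push(54): heap contents = [54]
push(13): heap contents = [13, 54]
pop() → 13: heap contents = [54]
push(36): heap contents = [36, 54]
pop() → 36: heap contents = [54]
push(56): heap contents = [54, 56]
pop() → 54: heap contents = [56]
pop() → 56: heap contents = []
push(46): heap contents = [46]
push(31): heap contents = [31, 46]

Answer: 31 46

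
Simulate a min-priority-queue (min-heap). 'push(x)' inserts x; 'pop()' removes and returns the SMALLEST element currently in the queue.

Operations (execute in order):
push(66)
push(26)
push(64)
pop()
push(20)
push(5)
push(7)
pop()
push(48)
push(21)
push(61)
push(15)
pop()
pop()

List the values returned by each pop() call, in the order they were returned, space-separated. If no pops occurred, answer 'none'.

Answer: 26 5 7 15

Derivation:
push(66): heap contents = [66]
push(26): heap contents = [26, 66]
push(64): heap contents = [26, 64, 66]
pop() → 26: heap contents = [64, 66]
push(20): heap contents = [20, 64, 66]
push(5): heap contents = [5, 20, 64, 66]
push(7): heap contents = [5, 7, 20, 64, 66]
pop() → 5: heap contents = [7, 20, 64, 66]
push(48): heap contents = [7, 20, 48, 64, 66]
push(21): heap contents = [7, 20, 21, 48, 64, 66]
push(61): heap contents = [7, 20, 21, 48, 61, 64, 66]
push(15): heap contents = [7, 15, 20, 21, 48, 61, 64, 66]
pop() → 7: heap contents = [15, 20, 21, 48, 61, 64, 66]
pop() → 15: heap contents = [20, 21, 48, 61, 64, 66]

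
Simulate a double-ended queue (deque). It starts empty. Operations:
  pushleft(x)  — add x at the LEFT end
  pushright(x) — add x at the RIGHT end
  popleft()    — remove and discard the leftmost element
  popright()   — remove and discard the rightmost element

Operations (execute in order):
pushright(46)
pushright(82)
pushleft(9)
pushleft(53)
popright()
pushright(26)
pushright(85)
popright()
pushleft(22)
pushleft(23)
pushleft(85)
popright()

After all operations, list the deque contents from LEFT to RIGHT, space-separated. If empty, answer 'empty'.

Answer: 85 23 22 53 9 46

Derivation:
pushright(46): [46]
pushright(82): [46, 82]
pushleft(9): [9, 46, 82]
pushleft(53): [53, 9, 46, 82]
popright(): [53, 9, 46]
pushright(26): [53, 9, 46, 26]
pushright(85): [53, 9, 46, 26, 85]
popright(): [53, 9, 46, 26]
pushleft(22): [22, 53, 9, 46, 26]
pushleft(23): [23, 22, 53, 9, 46, 26]
pushleft(85): [85, 23, 22, 53, 9, 46, 26]
popright(): [85, 23, 22, 53, 9, 46]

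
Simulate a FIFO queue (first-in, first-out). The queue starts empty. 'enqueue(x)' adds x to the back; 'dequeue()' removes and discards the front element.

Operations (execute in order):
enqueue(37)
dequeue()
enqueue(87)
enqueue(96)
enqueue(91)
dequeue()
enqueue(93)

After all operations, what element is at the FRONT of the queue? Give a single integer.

enqueue(37): queue = [37]
dequeue(): queue = []
enqueue(87): queue = [87]
enqueue(96): queue = [87, 96]
enqueue(91): queue = [87, 96, 91]
dequeue(): queue = [96, 91]
enqueue(93): queue = [96, 91, 93]

Answer: 96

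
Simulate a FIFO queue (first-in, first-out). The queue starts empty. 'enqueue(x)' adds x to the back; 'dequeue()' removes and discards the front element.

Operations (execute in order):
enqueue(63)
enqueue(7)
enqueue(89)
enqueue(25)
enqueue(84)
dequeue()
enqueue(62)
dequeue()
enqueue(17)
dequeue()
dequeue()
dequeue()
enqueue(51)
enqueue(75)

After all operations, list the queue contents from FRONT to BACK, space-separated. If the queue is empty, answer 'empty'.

Answer: 62 17 51 75

Derivation:
enqueue(63): [63]
enqueue(7): [63, 7]
enqueue(89): [63, 7, 89]
enqueue(25): [63, 7, 89, 25]
enqueue(84): [63, 7, 89, 25, 84]
dequeue(): [7, 89, 25, 84]
enqueue(62): [7, 89, 25, 84, 62]
dequeue(): [89, 25, 84, 62]
enqueue(17): [89, 25, 84, 62, 17]
dequeue(): [25, 84, 62, 17]
dequeue(): [84, 62, 17]
dequeue(): [62, 17]
enqueue(51): [62, 17, 51]
enqueue(75): [62, 17, 51, 75]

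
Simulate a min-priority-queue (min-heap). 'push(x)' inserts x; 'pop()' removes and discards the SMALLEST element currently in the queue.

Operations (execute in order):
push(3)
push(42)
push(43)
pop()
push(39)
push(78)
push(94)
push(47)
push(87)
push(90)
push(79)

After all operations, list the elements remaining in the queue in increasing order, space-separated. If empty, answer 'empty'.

push(3): heap contents = [3]
push(42): heap contents = [3, 42]
push(43): heap contents = [3, 42, 43]
pop() → 3: heap contents = [42, 43]
push(39): heap contents = [39, 42, 43]
push(78): heap contents = [39, 42, 43, 78]
push(94): heap contents = [39, 42, 43, 78, 94]
push(47): heap contents = [39, 42, 43, 47, 78, 94]
push(87): heap contents = [39, 42, 43, 47, 78, 87, 94]
push(90): heap contents = [39, 42, 43, 47, 78, 87, 90, 94]
push(79): heap contents = [39, 42, 43, 47, 78, 79, 87, 90, 94]

Answer: 39 42 43 47 78 79 87 90 94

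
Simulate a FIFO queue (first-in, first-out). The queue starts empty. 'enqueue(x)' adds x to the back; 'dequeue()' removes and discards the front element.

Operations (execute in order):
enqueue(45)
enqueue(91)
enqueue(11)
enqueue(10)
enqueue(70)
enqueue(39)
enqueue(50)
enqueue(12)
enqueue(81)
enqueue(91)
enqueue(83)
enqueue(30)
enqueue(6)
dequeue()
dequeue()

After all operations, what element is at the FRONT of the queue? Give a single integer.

enqueue(45): queue = [45]
enqueue(91): queue = [45, 91]
enqueue(11): queue = [45, 91, 11]
enqueue(10): queue = [45, 91, 11, 10]
enqueue(70): queue = [45, 91, 11, 10, 70]
enqueue(39): queue = [45, 91, 11, 10, 70, 39]
enqueue(50): queue = [45, 91, 11, 10, 70, 39, 50]
enqueue(12): queue = [45, 91, 11, 10, 70, 39, 50, 12]
enqueue(81): queue = [45, 91, 11, 10, 70, 39, 50, 12, 81]
enqueue(91): queue = [45, 91, 11, 10, 70, 39, 50, 12, 81, 91]
enqueue(83): queue = [45, 91, 11, 10, 70, 39, 50, 12, 81, 91, 83]
enqueue(30): queue = [45, 91, 11, 10, 70, 39, 50, 12, 81, 91, 83, 30]
enqueue(6): queue = [45, 91, 11, 10, 70, 39, 50, 12, 81, 91, 83, 30, 6]
dequeue(): queue = [91, 11, 10, 70, 39, 50, 12, 81, 91, 83, 30, 6]
dequeue(): queue = [11, 10, 70, 39, 50, 12, 81, 91, 83, 30, 6]

Answer: 11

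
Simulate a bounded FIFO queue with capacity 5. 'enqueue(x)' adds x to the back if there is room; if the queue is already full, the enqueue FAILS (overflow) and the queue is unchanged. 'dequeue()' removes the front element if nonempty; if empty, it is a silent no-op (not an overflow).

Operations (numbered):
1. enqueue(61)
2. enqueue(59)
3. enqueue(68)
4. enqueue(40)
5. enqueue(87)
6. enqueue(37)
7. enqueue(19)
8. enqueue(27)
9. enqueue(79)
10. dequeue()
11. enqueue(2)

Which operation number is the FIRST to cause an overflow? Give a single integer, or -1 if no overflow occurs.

1. enqueue(61): size=1
2. enqueue(59): size=2
3. enqueue(68): size=3
4. enqueue(40): size=4
5. enqueue(87): size=5
6. enqueue(37): size=5=cap → OVERFLOW (fail)
7. enqueue(19): size=5=cap → OVERFLOW (fail)
8. enqueue(27): size=5=cap → OVERFLOW (fail)
9. enqueue(79): size=5=cap → OVERFLOW (fail)
10. dequeue(): size=4
11. enqueue(2): size=5

Answer: 6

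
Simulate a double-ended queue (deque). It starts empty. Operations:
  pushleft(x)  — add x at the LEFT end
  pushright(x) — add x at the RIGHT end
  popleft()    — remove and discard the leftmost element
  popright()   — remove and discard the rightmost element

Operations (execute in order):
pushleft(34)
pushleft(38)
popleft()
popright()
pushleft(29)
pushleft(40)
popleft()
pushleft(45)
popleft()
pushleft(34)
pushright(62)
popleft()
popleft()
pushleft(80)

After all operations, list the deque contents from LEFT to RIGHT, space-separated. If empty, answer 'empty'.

pushleft(34): [34]
pushleft(38): [38, 34]
popleft(): [34]
popright(): []
pushleft(29): [29]
pushleft(40): [40, 29]
popleft(): [29]
pushleft(45): [45, 29]
popleft(): [29]
pushleft(34): [34, 29]
pushright(62): [34, 29, 62]
popleft(): [29, 62]
popleft(): [62]
pushleft(80): [80, 62]

Answer: 80 62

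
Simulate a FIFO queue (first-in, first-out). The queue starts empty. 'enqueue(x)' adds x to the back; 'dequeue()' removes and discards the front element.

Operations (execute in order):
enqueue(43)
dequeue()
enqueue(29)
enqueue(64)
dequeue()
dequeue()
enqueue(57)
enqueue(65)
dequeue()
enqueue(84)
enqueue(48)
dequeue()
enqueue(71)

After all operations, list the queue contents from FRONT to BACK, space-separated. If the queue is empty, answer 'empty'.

Answer: 84 48 71

Derivation:
enqueue(43): [43]
dequeue(): []
enqueue(29): [29]
enqueue(64): [29, 64]
dequeue(): [64]
dequeue(): []
enqueue(57): [57]
enqueue(65): [57, 65]
dequeue(): [65]
enqueue(84): [65, 84]
enqueue(48): [65, 84, 48]
dequeue(): [84, 48]
enqueue(71): [84, 48, 71]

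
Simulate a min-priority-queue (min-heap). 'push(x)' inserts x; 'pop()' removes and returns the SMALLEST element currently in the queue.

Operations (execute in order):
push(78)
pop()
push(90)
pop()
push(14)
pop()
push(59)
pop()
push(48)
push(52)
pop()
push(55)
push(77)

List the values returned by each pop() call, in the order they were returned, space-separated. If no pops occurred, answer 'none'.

Answer: 78 90 14 59 48

Derivation:
push(78): heap contents = [78]
pop() → 78: heap contents = []
push(90): heap contents = [90]
pop() → 90: heap contents = []
push(14): heap contents = [14]
pop() → 14: heap contents = []
push(59): heap contents = [59]
pop() → 59: heap contents = []
push(48): heap contents = [48]
push(52): heap contents = [48, 52]
pop() → 48: heap contents = [52]
push(55): heap contents = [52, 55]
push(77): heap contents = [52, 55, 77]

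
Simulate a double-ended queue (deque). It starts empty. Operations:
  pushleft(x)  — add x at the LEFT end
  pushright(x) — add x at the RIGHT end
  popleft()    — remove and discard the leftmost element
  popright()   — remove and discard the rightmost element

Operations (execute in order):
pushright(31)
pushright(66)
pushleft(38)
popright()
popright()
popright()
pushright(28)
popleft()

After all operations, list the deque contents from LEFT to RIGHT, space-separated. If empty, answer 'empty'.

pushright(31): [31]
pushright(66): [31, 66]
pushleft(38): [38, 31, 66]
popright(): [38, 31]
popright(): [38]
popright(): []
pushright(28): [28]
popleft(): []

Answer: empty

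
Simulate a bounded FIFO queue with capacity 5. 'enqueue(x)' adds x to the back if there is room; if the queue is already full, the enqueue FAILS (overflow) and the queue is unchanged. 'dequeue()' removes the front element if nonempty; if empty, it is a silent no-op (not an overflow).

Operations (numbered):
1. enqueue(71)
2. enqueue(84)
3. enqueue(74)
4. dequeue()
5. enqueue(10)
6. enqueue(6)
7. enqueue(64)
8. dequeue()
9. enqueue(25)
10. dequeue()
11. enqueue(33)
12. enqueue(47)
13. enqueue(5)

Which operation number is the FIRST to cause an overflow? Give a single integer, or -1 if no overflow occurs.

Answer: 12

Derivation:
1. enqueue(71): size=1
2. enqueue(84): size=2
3. enqueue(74): size=3
4. dequeue(): size=2
5. enqueue(10): size=3
6. enqueue(6): size=4
7. enqueue(64): size=5
8. dequeue(): size=4
9. enqueue(25): size=5
10. dequeue(): size=4
11. enqueue(33): size=5
12. enqueue(47): size=5=cap → OVERFLOW (fail)
13. enqueue(5): size=5=cap → OVERFLOW (fail)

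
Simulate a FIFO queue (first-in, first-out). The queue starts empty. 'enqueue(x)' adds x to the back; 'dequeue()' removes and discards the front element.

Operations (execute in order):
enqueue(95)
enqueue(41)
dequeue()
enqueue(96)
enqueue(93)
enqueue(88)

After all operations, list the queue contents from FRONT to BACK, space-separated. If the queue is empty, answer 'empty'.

enqueue(95): [95]
enqueue(41): [95, 41]
dequeue(): [41]
enqueue(96): [41, 96]
enqueue(93): [41, 96, 93]
enqueue(88): [41, 96, 93, 88]

Answer: 41 96 93 88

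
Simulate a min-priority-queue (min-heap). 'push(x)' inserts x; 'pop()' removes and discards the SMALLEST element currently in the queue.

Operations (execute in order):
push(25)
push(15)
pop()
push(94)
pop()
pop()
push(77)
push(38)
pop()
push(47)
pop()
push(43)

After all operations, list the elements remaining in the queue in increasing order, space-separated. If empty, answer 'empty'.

push(25): heap contents = [25]
push(15): heap contents = [15, 25]
pop() → 15: heap contents = [25]
push(94): heap contents = [25, 94]
pop() → 25: heap contents = [94]
pop() → 94: heap contents = []
push(77): heap contents = [77]
push(38): heap contents = [38, 77]
pop() → 38: heap contents = [77]
push(47): heap contents = [47, 77]
pop() → 47: heap contents = [77]
push(43): heap contents = [43, 77]

Answer: 43 77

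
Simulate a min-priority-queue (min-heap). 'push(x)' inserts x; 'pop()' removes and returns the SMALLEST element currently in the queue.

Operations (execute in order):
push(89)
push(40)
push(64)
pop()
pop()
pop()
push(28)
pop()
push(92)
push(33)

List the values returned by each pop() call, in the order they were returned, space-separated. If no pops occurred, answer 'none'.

Answer: 40 64 89 28

Derivation:
push(89): heap contents = [89]
push(40): heap contents = [40, 89]
push(64): heap contents = [40, 64, 89]
pop() → 40: heap contents = [64, 89]
pop() → 64: heap contents = [89]
pop() → 89: heap contents = []
push(28): heap contents = [28]
pop() → 28: heap contents = []
push(92): heap contents = [92]
push(33): heap contents = [33, 92]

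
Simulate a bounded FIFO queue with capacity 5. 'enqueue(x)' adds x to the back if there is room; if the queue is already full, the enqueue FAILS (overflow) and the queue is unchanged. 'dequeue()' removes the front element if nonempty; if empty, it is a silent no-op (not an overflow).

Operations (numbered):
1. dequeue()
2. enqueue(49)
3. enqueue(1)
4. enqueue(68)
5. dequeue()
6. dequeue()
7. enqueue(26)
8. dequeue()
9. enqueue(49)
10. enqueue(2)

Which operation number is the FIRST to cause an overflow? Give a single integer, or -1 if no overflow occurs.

1. dequeue(): empty, no-op, size=0
2. enqueue(49): size=1
3. enqueue(1): size=2
4. enqueue(68): size=3
5. dequeue(): size=2
6. dequeue(): size=1
7. enqueue(26): size=2
8. dequeue(): size=1
9. enqueue(49): size=2
10. enqueue(2): size=3

Answer: -1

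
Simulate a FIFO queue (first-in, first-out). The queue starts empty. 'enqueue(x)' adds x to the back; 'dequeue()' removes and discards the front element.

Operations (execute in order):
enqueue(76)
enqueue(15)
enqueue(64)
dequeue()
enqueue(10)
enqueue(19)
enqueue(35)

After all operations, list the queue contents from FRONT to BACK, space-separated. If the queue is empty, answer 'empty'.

enqueue(76): [76]
enqueue(15): [76, 15]
enqueue(64): [76, 15, 64]
dequeue(): [15, 64]
enqueue(10): [15, 64, 10]
enqueue(19): [15, 64, 10, 19]
enqueue(35): [15, 64, 10, 19, 35]

Answer: 15 64 10 19 35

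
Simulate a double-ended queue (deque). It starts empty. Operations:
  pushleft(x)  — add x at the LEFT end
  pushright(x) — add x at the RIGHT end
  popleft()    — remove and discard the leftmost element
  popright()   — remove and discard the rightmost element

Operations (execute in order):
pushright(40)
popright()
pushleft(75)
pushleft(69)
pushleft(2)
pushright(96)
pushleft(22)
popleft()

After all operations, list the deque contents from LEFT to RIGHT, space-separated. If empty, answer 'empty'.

Answer: 2 69 75 96

Derivation:
pushright(40): [40]
popright(): []
pushleft(75): [75]
pushleft(69): [69, 75]
pushleft(2): [2, 69, 75]
pushright(96): [2, 69, 75, 96]
pushleft(22): [22, 2, 69, 75, 96]
popleft(): [2, 69, 75, 96]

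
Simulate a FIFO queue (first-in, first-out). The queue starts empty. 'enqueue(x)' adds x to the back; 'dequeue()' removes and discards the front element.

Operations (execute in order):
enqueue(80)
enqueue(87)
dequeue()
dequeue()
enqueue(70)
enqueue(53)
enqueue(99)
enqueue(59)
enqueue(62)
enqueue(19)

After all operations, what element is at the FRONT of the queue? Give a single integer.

enqueue(80): queue = [80]
enqueue(87): queue = [80, 87]
dequeue(): queue = [87]
dequeue(): queue = []
enqueue(70): queue = [70]
enqueue(53): queue = [70, 53]
enqueue(99): queue = [70, 53, 99]
enqueue(59): queue = [70, 53, 99, 59]
enqueue(62): queue = [70, 53, 99, 59, 62]
enqueue(19): queue = [70, 53, 99, 59, 62, 19]

Answer: 70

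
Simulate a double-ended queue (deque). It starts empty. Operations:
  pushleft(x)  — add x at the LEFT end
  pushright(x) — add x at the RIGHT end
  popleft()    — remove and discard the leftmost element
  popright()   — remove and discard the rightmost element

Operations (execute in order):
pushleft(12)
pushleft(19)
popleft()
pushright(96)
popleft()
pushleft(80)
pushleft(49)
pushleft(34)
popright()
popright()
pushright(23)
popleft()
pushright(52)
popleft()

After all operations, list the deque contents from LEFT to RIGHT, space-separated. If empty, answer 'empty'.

Answer: 23 52

Derivation:
pushleft(12): [12]
pushleft(19): [19, 12]
popleft(): [12]
pushright(96): [12, 96]
popleft(): [96]
pushleft(80): [80, 96]
pushleft(49): [49, 80, 96]
pushleft(34): [34, 49, 80, 96]
popright(): [34, 49, 80]
popright(): [34, 49]
pushright(23): [34, 49, 23]
popleft(): [49, 23]
pushright(52): [49, 23, 52]
popleft(): [23, 52]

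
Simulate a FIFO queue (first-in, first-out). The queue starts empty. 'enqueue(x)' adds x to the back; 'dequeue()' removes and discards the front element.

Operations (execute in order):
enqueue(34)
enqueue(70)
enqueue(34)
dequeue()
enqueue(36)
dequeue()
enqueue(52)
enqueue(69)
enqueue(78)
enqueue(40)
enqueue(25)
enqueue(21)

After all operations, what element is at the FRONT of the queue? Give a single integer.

enqueue(34): queue = [34]
enqueue(70): queue = [34, 70]
enqueue(34): queue = [34, 70, 34]
dequeue(): queue = [70, 34]
enqueue(36): queue = [70, 34, 36]
dequeue(): queue = [34, 36]
enqueue(52): queue = [34, 36, 52]
enqueue(69): queue = [34, 36, 52, 69]
enqueue(78): queue = [34, 36, 52, 69, 78]
enqueue(40): queue = [34, 36, 52, 69, 78, 40]
enqueue(25): queue = [34, 36, 52, 69, 78, 40, 25]
enqueue(21): queue = [34, 36, 52, 69, 78, 40, 25, 21]

Answer: 34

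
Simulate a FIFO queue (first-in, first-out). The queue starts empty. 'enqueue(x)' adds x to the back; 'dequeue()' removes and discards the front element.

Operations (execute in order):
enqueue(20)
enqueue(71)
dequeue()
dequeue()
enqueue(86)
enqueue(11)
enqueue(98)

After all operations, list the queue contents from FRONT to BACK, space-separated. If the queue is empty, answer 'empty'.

enqueue(20): [20]
enqueue(71): [20, 71]
dequeue(): [71]
dequeue(): []
enqueue(86): [86]
enqueue(11): [86, 11]
enqueue(98): [86, 11, 98]

Answer: 86 11 98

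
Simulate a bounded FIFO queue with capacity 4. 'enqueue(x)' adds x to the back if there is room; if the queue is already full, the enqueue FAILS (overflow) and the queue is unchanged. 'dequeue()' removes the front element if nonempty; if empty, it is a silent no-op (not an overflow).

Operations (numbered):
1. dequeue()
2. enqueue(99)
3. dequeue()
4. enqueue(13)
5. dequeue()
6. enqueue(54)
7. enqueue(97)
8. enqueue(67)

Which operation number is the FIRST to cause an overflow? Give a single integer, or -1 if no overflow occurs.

1. dequeue(): empty, no-op, size=0
2. enqueue(99): size=1
3. dequeue(): size=0
4. enqueue(13): size=1
5. dequeue(): size=0
6. enqueue(54): size=1
7. enqueue(97): size=2
8. enqueue(67): size=3

Answer: -1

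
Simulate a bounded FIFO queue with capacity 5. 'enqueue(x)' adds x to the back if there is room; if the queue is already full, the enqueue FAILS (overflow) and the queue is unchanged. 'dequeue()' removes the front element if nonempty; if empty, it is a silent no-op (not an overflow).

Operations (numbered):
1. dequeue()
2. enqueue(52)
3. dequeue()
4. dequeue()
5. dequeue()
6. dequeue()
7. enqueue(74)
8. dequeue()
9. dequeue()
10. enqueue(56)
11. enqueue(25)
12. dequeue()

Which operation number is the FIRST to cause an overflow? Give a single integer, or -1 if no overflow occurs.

Answer: -1

Derivation:
1. dequeue(): empty, no-op, size=0
2. enqueue(52): size=1
3. dequeue(): size=0
4. dequeue(): empty, no-op, size=0
5. dequeue(): empty, no-op, size=0
6. dequeue(): empty, no-op, size=0
7. enqueue(74): size=1
8. dequeue(): size=0
9. dequeue(): empty, no-op, size=0
10. enqueue(56): size=1
11. enqueue(25): size=2
12. dequeue(): size=1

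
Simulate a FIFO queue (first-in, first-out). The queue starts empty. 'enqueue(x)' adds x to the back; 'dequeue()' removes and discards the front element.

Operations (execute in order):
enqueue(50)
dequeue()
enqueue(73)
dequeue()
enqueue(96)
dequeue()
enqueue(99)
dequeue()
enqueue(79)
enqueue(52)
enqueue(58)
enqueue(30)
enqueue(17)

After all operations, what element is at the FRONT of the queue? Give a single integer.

enqueue(50): queue = [50]
dequeue(): queue = []
enqueue(73): queue = [73]
dequeue(): queue = []
enqueue(96): queue = [96]
dequeue(): queue = []
enqueue(99): queue = [99]
dequeue(): queue = []
enqueue(79): queue = [79]
enqueue(52): queue = [79, 52]
enqueue(58): queue = [79, 52, 58]
enqueue(30): queue = [79, 52, 58, 30]
enqueue(17): queue = [79, 52, 58, 30, 17]

Answer: 79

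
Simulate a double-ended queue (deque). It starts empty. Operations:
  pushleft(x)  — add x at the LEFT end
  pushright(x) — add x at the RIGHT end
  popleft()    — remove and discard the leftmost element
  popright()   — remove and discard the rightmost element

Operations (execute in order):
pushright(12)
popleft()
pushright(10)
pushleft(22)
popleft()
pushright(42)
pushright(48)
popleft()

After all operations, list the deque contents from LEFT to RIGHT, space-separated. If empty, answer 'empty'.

pushright(12): [12]
popleft(): []
pushright(10): [10]
pushleft(22): [22, 10]
popleft(): [10]
pushright(42): [10, 42]
pushright(48): [10, 42, 48]
popleft(): [42, 48]

Answer: 42 48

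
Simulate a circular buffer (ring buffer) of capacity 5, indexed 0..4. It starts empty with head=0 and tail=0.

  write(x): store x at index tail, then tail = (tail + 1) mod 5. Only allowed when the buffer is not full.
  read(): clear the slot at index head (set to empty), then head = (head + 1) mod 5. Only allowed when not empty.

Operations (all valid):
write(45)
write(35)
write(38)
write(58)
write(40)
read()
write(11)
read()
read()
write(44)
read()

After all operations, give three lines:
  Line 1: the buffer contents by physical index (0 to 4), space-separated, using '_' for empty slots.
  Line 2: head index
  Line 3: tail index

Answer: 11 44 _ _ 40
4
2

Derivation:
write(45): buf=[45 _ _ _ _], head=0, tail=1, size=1
write(35): buf=[45 35 _ _ _], head=0, tail=2, size=2
write(38): buf=[45 35 38 _ _], head=0, tail=3, size=3
write(58): buf=[45 35 38 58 _], head=0, tail=4, size=4
write(40): buf=[45 35 38 58 40], head=0, tail=0, size=5
read(): buf=[_ 35 38 58 40], head=1, tail=0, size=4
write(11): buf=[11 35 38 58 40], head=1, tail=1, size=5
read(): buf=[11 _ 38 58 40], head=2, tail=1, size=4
read(): buf=[11 _ _ 58 40], head=3, tail=1, size=3
write(44): buf=[11 44 _ 58 40], head=3, tail=2, size=4
read(): buf=[11 44 _ _ 40], head=4, tail=2, size=3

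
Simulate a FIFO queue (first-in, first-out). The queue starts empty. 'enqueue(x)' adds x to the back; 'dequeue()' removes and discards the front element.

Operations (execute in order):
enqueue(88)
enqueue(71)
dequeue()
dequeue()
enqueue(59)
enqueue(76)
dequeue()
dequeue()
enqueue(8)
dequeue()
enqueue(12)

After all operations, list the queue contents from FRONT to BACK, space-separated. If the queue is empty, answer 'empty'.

enqueue(88): [88]
enqueue(71): [88, 71]
dequeue(): [71]
dequeue(): []
enqueue(59): [59]
enqueue(76): [59, 76]
dequeue(): [76]
dequeue(): []
enqueue(8): [8]
dequeue(): []
enqueue(12): [12]

Answer: 12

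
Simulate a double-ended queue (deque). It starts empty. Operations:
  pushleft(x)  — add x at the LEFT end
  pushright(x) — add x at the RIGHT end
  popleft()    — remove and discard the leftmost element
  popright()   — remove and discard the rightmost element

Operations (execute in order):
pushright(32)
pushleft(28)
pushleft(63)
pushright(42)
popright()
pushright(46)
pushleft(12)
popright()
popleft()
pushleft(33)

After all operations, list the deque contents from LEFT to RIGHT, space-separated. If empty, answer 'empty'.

Answer: 33 63 28 32

Derivation:
pushright(32): [32]
pushleft(28): [28, 32]
pushleft(63): [63, 28, 32]
pushright(42): [63, 28, 32, 42]
popright(): [63, 28, 32]
pushright(46): [63, 28, 32, 46]
pushleft(12): [12, 63, 28, 32, 46]
popright(): [12, 63, 28, 32]
popleft(): [63, 28, 32]
pushleft(33): [33, 63, 28, 32]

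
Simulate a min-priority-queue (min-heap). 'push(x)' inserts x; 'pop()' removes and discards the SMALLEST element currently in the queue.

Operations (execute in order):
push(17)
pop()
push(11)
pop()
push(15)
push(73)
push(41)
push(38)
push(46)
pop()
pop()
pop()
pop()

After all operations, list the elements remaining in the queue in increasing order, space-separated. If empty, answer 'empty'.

push(17): heap contents = [17]
pop() → 17: heap contents = []
push(11): heap contents = [11]
pop() → 11: heap contents = []
push(15): heap contents = [15]
push(73): heap contents = [15, 73]
push(41): heap contents = [15, 41, 73]
push(38): heap contents = [15, 38, 41, 73]
push(46): heap contents = [15, 38, 41, 46, 73]
pop() → 15: heap contents = [38, 41, 46, 73]
pop() → 38: heap contents = [41, 46, 73]
pop() → 41: heap contents = [46, 73]
pop() → 46: heap contents = [73]

Answer: 73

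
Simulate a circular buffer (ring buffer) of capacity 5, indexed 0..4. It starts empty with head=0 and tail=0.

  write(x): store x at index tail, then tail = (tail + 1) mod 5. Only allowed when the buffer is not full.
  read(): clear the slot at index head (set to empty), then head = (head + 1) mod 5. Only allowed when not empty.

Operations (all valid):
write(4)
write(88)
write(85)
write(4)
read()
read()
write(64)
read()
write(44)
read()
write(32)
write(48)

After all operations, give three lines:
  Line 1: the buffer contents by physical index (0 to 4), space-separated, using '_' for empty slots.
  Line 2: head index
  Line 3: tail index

Answer: 44 32 48 _ 64
4
3

Derivation:
write(4): buf=[4 _ _ _ _], head=0, tail=1, size=1
write(88): buf=[4 88 _ _ _], head=0, tail=2, size=2
write(85): buf=[4 88 85 _ _], head=0, tail=3, size=3
write(4): buf=[4 88 85 4 _], head=0, tail=4, size=4
read(): buf=[_ 88 85 4 _], head=1, tail=4, size=3
read(): buf=[_ _ 85 4 _], head=2, tail=4, size=2
write(64): buf=[_ _ 85 4 64], head=2, tail=0, size=3
read(): buf=[_ _ _ 4 64], head=3, tail=0, size=2
write(44): buf=[44 _ _ 4 64], head=3, tail=1, size=3
read(): buf=[44 _ _ _ 64], head=4, tail=1, size=2
write(32): buf=[44 32 _ _ 64], head=4, tail=2, size=3
write(48): buf=[44 32 48 _ 64], head=4, tail=3, size=4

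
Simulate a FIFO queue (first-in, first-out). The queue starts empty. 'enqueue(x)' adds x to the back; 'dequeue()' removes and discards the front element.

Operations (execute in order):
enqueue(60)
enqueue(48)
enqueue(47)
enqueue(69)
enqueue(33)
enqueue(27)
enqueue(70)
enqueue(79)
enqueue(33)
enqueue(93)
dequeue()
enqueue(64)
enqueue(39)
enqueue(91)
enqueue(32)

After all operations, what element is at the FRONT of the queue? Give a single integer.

enqueue(60): queue = [60]
enqueue(48): queue = [60, 48]
enqueue(47): queue = [60, 48, 47]
enqueue(69): queue = [60, 48, 47, 69]
enqueue(33): queue = [60, 48, 47, 69, 33]
enqueue(27): queue = [60, 48, 47, 69, 33, 27]
enqueue(70): queue = [60, 48, 47, 69, 33, 27, 70]
enqueue(79): queue = [60, 48, 47, 69, 33, 27, 70, 79]
enqueue(33): queue = [60, 48, 47, 69, 33, 27, 70, 79, 33]
enqueue(93): queue = [60, 48, 47, 69, 33, 27, 70, 79, 33, 93]
dequeue(): queue = [48, 47, 69, 33, 27, 70, 79, 33, 93]
enqueue(64): queue = [48, 47, 69, 33, 27, 70, 79, 33, 93, 64]
enqueue(39): queue = [48, 47, 69, 33, 27, 70, 79, 33, 93, 64, 39]
enqueue(91): queue = [48, 47, 69, 33, 27, 70, 79, 33, 93, 64, 39, 91]
enqueue(32): queue = [48, 47, 69, 33, 27, 70, 79, 33, 93, 64, 39, 91, 32]

Answer: 48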